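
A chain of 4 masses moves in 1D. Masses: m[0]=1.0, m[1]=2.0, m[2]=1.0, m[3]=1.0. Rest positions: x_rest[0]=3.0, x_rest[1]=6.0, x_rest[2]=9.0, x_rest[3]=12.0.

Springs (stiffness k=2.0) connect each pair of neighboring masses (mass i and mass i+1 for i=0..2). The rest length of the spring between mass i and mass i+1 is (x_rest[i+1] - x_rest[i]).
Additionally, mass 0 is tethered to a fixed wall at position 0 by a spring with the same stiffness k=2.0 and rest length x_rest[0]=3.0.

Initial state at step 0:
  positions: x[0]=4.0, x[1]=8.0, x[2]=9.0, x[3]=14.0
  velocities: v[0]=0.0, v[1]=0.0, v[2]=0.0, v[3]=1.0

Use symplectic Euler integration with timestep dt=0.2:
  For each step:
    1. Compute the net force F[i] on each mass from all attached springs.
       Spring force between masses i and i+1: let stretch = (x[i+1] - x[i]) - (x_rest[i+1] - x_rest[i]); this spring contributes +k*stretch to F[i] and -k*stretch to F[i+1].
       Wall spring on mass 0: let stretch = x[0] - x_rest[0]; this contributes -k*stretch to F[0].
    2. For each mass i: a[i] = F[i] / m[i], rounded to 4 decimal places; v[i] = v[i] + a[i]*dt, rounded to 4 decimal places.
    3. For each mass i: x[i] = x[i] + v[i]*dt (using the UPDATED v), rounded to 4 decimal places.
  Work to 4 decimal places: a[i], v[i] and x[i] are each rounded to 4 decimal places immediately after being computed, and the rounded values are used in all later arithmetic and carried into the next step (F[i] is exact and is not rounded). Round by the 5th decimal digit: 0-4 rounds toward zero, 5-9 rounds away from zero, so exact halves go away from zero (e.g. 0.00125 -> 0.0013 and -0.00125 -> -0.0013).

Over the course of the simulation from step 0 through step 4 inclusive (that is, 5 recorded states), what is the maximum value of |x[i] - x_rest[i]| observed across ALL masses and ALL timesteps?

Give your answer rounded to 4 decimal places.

Answer: 2.3465

Derivation:
Step 0: x=[4.0000 8.0000 9.0000 14.0000] v=[0.0000 0.0000 0.0000 1.0000]
Step 1: x=[4.0000 7.8800 9.3200 14.0400] v=[0.0000 -0.6000 1.6000 0.2000]
Step 2: x=[3.9904 7.6624 9.9024 13.9424] v=[-0.0480 -1.0880 2.9120 -0.4880]
Step 3: x=[3.9553 7.3875 10.6288 13.7616] v=[-0.1754 -1.3744 3.6320 -0.9040]
Step 4: x=[3.8784 7.1050 11.3465 13.5702] v=[-0.3846 -1.4126 3.5886 -0.9571]
Max displacement = 2.3465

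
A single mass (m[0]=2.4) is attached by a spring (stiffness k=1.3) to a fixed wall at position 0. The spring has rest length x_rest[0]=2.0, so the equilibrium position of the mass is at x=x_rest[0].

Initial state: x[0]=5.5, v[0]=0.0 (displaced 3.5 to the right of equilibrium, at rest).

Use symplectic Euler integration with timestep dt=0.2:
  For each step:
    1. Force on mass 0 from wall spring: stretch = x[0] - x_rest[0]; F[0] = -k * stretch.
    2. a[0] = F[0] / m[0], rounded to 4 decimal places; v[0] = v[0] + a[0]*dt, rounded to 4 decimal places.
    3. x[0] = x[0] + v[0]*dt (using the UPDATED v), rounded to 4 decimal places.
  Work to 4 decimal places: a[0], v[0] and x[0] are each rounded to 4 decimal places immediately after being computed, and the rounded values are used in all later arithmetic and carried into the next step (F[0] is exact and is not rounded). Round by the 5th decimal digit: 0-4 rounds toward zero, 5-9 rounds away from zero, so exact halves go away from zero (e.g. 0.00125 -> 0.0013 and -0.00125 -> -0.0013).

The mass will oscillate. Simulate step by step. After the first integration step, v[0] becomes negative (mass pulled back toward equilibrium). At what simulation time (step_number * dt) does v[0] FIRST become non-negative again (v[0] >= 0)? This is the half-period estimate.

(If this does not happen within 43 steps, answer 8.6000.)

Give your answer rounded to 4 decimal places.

Step 0: x=[5.5000] v=[0.0000]
Step 1: x=[5.4242] v=[-0.3792]
Step 2: x=[5.2742] v=[-0.7502]
Step 3: x=[5.0532] v=[-1.1049]
Step 4: x=[4.7661] v=[-1.4357]
Step 5: x=[4.4190] v=[-1.7354]
Step 6: x=[4.0195] v=[-1.9975]
Step 7: x=[3.5762] v=[-2.2163]
Step 8: x=[3.0988] v=[-2.3871]
Step 9: x=[2.5976] v=[-2.5061]
Step 10: x=[2.0834] v=[-2.5708]
Step 11: x=[1.5674] v=[-2.5798]
Step 12: x=[1.0608] v=[-2.5329]
Step 13: x=[0.5746] v=[-2.4312]
Step 14: x=[0.1192] v=[-2.2768]
Step 15: x=[-0.2954] v=[-2.0730]
Step 16: x=[-0.6603] v=[-1.8243]
Step 17: x=[-0.9675] v=[-1.5361]
Step 18: x=[-1.2104] v=[-1.2146]
Step 19: x=[-1.3838] v=[-0.8668]
Step 20: x=[-1.4838] v=[-0.5002]
Step 21: x=[-1.5084] v=[-0.1228]
Step 22: x=[-1.4569] v=[0.2573]
First v>=0 after going negative at step 22, time=4.4000

Answer: 4.4000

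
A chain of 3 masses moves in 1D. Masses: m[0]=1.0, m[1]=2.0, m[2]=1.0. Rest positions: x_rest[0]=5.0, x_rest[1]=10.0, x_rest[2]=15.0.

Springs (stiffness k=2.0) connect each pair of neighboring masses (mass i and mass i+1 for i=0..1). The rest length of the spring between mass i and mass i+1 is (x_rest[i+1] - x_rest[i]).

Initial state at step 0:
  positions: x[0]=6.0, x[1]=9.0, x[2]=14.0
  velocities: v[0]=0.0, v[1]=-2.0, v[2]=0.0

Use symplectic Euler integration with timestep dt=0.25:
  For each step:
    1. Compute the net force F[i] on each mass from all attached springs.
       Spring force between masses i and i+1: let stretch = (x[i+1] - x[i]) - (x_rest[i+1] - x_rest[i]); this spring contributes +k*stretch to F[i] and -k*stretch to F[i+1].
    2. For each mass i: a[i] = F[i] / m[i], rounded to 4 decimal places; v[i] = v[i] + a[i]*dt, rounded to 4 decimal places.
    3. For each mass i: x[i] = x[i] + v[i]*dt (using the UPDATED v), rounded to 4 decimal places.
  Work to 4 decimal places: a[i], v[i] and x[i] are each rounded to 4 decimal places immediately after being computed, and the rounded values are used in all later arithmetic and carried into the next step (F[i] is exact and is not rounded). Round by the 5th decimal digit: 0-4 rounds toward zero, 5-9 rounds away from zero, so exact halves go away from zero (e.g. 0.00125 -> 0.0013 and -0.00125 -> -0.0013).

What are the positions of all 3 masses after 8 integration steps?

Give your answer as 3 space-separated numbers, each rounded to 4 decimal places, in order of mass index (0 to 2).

Step 0: x=[6.0000 9.0000 14.0000] v=[0.0000 -2.0000 0.0000]
Step 1: x=[5.7500 8.6250 14.0000] v=[-1.0000 -1.5000 0.0000]
Step 2: x=[5.2344 8.4063 13.9531] v=[-2.0625 -0.8750 -0.1875]
Step 3: x=[4.4903 8.3360 13.8379] v=[-2.9766 -0.2813 -0.4609]
Step 4: x=[3.6019 8.3692 13.6599] v=[-3.5538 0.1328 -0.7119]
Step 5: x=[2.6844 8.4351 13.4456] v=[-3.6702 0.2637 -0.8573]
Step 6: x=[1.8607 8.4548 13.2300] v=[-3.2949 0.0787 -0.8626]
Step 7: x=[1.2362 8.3608 13.0425] v=[-2.4979 -0.3760 -0.7502]
Step 8: x=[0.8773 8.1141 12.8947] v=[-1.4356 -0.9867 -0.5911]

Answer: 0.8773 8.1141 12.8947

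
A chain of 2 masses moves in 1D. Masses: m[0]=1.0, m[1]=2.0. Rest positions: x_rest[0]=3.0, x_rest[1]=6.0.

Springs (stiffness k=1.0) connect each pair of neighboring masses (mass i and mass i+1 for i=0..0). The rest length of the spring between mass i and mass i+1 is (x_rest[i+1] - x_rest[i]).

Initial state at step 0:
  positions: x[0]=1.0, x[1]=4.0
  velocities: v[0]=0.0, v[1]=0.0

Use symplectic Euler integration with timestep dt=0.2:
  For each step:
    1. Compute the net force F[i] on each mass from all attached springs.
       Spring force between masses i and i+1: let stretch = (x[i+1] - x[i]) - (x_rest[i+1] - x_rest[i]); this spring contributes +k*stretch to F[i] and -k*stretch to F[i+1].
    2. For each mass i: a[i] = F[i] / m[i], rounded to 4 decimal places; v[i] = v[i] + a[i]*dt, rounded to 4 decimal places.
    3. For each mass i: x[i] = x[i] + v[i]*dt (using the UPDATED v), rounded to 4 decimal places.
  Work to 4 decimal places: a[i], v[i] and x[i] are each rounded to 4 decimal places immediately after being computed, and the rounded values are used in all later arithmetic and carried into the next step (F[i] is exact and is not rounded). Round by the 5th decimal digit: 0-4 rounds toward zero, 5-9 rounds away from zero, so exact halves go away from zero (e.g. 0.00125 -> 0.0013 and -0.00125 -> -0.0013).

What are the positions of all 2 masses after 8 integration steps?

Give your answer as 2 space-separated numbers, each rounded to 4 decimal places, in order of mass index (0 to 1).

Step 0: x=[1.0000 4.0000] v=[0.0000 0.0000]
Step 1: x=[1.0000 4.0000] v=[0.0000 0.0000]
Step 2: x=[1.0000 4.0000] v=[0.0000 0.0000]
Step 3: x=[1.0000 4.0000] v=[0.0000 0.0000]
Step 4: x=[1.0000 4.0000] v=[0.0000 0.0000]
Step 5: x=[1.0000 4.0000] v=[0.0000 0.0000]
Step 6: x=[1.0000 4.0000] v=[0.0000 0.0000]
Step 7: x=[1.0000 4.0000] v=[0.0000 0.0000]
Step 8: x=[1.0000 4.0000] v=[0.0000 0.0000]

Answer: 1.0000 4.0000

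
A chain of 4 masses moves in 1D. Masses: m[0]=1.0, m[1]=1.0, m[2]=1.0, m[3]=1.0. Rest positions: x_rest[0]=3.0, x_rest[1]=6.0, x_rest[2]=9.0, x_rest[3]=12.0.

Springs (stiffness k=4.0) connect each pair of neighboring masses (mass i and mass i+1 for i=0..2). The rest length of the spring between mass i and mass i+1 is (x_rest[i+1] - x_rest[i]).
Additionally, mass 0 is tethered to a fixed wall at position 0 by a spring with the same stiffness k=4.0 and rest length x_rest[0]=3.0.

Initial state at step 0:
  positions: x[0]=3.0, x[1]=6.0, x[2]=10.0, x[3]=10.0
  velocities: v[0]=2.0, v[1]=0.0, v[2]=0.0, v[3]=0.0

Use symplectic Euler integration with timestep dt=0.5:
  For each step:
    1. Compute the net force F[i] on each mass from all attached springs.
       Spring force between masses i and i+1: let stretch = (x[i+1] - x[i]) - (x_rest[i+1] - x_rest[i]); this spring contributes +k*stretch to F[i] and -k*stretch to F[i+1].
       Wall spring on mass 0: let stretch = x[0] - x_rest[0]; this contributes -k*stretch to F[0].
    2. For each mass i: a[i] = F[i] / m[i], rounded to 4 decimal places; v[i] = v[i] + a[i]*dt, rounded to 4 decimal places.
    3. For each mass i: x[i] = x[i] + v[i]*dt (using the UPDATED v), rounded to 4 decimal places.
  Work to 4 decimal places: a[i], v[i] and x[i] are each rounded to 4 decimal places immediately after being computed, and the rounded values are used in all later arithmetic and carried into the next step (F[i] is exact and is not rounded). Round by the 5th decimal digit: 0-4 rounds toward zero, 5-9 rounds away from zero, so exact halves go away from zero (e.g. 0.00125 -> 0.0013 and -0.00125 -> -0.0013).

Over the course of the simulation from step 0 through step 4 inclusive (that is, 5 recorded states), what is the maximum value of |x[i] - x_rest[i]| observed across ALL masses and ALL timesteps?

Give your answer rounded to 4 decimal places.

Step 0: x=[3.0000 6.0000 10.0000 10.0000] v=[2.0000 0.0000 0.0000 0.0000]
Step 1: x=[4.0000 7.0000 6.0000 13.0000] v=[2.0000 2.0000 -8.0000 6.0000]
Step 2: x=[4.0000 4.0000 10.0000 12.0000] v=[0.0000 -6.0000 8.0000 -2.0000]
Step 3: x=[0.0000 7.0000 10.0000 12.0000] v=[-8.0000 6.0000 0.0000 0.0000]
Step 4: x=[3.0000 6.0000 9.0000 13.0000] v=[6.0000 -2.0000 -2.0000 2.0000]
Max displacement = 3.0000

Answer: 3.0000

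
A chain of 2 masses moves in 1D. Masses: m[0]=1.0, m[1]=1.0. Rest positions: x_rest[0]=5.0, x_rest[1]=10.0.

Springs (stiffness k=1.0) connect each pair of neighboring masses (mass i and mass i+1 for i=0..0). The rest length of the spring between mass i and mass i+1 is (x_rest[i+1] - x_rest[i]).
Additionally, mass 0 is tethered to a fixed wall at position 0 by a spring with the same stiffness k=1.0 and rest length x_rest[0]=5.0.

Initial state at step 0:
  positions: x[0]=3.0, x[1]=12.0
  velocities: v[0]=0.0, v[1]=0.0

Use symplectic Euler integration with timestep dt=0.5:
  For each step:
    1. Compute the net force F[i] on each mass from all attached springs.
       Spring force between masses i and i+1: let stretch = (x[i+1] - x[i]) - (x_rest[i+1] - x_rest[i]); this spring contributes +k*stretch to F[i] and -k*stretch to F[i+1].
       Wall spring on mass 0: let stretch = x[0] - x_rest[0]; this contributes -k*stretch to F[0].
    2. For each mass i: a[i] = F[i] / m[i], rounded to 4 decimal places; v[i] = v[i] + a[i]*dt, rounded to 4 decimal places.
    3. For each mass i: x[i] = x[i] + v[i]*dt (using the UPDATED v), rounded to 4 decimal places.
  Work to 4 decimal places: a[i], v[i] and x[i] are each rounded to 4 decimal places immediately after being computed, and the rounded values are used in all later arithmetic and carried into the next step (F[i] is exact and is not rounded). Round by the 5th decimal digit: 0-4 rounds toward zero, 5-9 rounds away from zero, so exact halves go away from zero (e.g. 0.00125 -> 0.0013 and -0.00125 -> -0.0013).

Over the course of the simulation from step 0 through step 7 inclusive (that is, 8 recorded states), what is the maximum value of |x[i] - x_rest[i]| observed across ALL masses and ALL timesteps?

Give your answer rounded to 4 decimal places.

Step 0: x=[3.0000 12.0000] v=[0.0000 0.0000]
Step 1: x=[4.5000 11.0000] v=[3.0000 -2.0000]
Step 2: x=[6.5000 9.6250] v=[4.0000 -2.7500]
Step 3: x=[7.6563 8.7188] v=[2.3125 -1.8125]
Step 4: x=[7.1641 8.7970] v=[-0.9844 0.1563]
Step 5: x=[5.2891 9.7170] v=[-3.7500 1.8399]
Step 6: x=[3.1988 10.7800] v=[-4.1806 2.1260]
Step 7: x=[2.2041 11.1977] v=[-1.9894 0.8354]
Max displacement = 2.7959

Answer: 2.7959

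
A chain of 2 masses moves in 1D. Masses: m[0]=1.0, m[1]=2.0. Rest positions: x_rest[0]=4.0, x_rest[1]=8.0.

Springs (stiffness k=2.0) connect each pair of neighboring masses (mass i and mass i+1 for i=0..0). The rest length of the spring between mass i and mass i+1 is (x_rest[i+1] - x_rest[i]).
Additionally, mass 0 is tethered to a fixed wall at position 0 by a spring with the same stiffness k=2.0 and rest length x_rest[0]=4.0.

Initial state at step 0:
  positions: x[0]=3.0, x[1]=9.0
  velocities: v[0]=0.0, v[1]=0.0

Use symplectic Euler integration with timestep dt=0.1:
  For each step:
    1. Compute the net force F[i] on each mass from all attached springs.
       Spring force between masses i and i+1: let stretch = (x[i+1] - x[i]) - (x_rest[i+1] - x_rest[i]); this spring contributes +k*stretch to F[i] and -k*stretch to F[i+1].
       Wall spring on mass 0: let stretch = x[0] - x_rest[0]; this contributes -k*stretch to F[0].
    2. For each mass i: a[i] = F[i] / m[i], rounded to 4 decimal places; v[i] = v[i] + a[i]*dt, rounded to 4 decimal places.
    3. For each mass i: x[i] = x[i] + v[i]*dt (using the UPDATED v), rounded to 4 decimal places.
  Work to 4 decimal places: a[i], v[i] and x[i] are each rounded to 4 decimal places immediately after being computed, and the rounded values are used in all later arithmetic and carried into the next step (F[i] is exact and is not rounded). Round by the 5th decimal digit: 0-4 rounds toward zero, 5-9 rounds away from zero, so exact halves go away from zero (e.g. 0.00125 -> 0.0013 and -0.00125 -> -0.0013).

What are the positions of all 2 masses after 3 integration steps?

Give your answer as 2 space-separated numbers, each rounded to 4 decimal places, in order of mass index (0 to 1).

Step 0: x=[3.0000 9.0000] v=[0.0000 0.0000]
Step 1: x=[3.0600 8.9800] v=[0.6000 -0.2000]
Step 2: x=[3.1772 8.9408] v=[1.1720 -0.3920]
Step 3: x=[3.3461 8.8840] v=[1.6893 -0.5684]

Answer: 3.3461 8.8840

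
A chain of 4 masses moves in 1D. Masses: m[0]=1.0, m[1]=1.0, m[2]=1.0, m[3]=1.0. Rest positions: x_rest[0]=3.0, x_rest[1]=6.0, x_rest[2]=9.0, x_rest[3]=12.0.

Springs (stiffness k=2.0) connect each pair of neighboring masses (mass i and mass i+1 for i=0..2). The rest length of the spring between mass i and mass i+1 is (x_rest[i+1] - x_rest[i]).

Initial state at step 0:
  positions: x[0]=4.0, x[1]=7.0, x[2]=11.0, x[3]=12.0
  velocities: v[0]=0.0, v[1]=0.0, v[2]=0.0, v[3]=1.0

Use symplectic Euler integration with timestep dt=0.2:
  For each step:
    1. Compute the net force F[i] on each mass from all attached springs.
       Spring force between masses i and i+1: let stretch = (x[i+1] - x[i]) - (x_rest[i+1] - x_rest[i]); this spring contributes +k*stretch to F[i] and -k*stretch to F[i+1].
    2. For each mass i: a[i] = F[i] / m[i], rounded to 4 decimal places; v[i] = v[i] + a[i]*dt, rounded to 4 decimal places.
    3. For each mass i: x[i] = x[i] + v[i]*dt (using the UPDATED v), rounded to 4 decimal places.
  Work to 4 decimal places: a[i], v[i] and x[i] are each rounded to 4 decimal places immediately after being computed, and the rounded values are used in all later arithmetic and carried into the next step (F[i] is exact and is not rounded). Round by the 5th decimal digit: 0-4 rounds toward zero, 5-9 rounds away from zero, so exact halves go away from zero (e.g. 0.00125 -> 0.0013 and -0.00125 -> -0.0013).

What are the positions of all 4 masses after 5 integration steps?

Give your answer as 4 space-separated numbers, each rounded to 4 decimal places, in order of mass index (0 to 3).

Step 0: x=[4.0000 7.0000 11.0000 12.0000] v=[0.0000 0.0000 0.0000 1.0000]
Step 1: x=[4.0000 7.0800 10.7600 12.3600] v=[0.0000 0.4000 -1.2000 1.8000]
Step 2: x=[4.0064 7.2080 10.3536 12.8320] v=[0.0320 0.6400 -2.0320 2.3600]
Step 3: x=[4.0289 7.3315 9.8938 13.3457] v=[0.1126 0.6176 -2.2989 2.5686]
Step 4: x=[4.0756 7.3958 9.5052 13.8233] v=[0.2336 0.3215 -1.9431 2.3878]
Step 5: x=[4.1479 7.3632 9.2933 14.1954] v=[0.3617 -0.1628 -1.0596 1.8606]

Answer: 4.1479 7.3632 9.2933 14.1954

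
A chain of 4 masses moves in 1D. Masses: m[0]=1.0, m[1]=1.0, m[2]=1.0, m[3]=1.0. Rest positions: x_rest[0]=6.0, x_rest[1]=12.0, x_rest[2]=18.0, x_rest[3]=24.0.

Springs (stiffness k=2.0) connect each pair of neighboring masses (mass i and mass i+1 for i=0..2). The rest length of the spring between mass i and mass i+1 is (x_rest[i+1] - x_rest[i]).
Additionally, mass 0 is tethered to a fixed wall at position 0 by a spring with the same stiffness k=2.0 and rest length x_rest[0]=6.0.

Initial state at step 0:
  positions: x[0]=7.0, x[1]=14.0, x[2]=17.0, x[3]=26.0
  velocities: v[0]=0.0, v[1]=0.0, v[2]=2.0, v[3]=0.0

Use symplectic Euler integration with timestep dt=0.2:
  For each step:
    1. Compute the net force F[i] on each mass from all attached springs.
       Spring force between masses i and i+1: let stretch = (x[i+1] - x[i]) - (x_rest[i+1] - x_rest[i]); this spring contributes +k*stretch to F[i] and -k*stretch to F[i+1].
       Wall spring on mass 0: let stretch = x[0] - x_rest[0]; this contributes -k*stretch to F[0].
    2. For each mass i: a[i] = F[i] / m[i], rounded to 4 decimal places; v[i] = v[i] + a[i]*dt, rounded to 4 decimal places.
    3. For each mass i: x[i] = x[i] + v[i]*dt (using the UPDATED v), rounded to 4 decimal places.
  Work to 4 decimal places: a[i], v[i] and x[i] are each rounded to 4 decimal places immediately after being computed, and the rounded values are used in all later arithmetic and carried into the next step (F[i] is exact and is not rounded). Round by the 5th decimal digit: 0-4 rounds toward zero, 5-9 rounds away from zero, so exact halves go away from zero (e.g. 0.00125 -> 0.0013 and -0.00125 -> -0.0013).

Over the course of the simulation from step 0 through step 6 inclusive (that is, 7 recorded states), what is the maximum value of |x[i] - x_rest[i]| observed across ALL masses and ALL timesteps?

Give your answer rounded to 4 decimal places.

Step 0: x=[7.0000 14.0000 17.0000 26.0000] v=[0.0000 0.0000 2.0000 0.0000]
Step 1: x=[7.0000 13.6800 17.8800 25.7600] v=[0.0000 -1.6000 4.4000 -1.2000]
Step 2: x=[6.9744 13.1616 19.0544 25.3696] v=[-0.1280 -2.5920 5.8720 -1.9520]
Step 3: x=[6.8858 12.6196 20.2626 24.9540] v=[-0.4429 -2.7098 6.0410 -2.0781]
Step 4: x=[6.7051 12.2304 21.2347 24.6431] v=[-0.9037 -1.9461 4.8604 -1.5547]
Step 5: x=[6.4300 12.1195 21.7591 24.5395] v=[-1.3756 -0.5545 2.6220 -0.5181]
Step 6: x=[6.0956 12.3246 21.7348 24.6934] v=[-1.6718 1.0255 -0.1217 0.7697]
Max displacement = 3.7591

Answer: 3.7591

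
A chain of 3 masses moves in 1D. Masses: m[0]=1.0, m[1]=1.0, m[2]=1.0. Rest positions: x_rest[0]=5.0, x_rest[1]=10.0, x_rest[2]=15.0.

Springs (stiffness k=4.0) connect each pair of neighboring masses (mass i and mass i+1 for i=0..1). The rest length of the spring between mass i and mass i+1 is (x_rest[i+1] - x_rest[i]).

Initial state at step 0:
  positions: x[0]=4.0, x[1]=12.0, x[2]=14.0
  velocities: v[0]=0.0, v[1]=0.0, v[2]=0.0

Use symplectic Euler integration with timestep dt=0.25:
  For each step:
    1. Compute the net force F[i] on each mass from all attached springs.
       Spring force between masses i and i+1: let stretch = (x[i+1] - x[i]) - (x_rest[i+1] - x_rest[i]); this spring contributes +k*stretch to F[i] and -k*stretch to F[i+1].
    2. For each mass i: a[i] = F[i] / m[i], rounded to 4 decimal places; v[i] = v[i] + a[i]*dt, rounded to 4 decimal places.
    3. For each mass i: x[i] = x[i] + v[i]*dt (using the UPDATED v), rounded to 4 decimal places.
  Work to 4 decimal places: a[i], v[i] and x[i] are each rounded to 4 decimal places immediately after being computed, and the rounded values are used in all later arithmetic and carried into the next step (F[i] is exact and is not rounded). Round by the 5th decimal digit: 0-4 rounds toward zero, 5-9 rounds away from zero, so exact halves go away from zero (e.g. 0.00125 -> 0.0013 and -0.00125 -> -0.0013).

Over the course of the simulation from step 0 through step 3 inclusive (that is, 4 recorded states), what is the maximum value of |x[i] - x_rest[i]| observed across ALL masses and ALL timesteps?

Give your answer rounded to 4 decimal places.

Answer: 2.2187

Derivation:
Step 0: x=[4.0000 12.0000 14.0000] v=[0.0000 0.0000 0.0000]
Step 1: x=[4.7500 10.5000 14.7500] v=[3.0000 -6.0000 3.0000]
Step 2: x=[5.6875 8.6250 15.6875] v=[3.7500 -7.5000 3.7500]
Step 3: x=[6.1094 7.7813 16.1094] v=[1.6875 -3.3750 1.6875]
Max displacement = 2.2187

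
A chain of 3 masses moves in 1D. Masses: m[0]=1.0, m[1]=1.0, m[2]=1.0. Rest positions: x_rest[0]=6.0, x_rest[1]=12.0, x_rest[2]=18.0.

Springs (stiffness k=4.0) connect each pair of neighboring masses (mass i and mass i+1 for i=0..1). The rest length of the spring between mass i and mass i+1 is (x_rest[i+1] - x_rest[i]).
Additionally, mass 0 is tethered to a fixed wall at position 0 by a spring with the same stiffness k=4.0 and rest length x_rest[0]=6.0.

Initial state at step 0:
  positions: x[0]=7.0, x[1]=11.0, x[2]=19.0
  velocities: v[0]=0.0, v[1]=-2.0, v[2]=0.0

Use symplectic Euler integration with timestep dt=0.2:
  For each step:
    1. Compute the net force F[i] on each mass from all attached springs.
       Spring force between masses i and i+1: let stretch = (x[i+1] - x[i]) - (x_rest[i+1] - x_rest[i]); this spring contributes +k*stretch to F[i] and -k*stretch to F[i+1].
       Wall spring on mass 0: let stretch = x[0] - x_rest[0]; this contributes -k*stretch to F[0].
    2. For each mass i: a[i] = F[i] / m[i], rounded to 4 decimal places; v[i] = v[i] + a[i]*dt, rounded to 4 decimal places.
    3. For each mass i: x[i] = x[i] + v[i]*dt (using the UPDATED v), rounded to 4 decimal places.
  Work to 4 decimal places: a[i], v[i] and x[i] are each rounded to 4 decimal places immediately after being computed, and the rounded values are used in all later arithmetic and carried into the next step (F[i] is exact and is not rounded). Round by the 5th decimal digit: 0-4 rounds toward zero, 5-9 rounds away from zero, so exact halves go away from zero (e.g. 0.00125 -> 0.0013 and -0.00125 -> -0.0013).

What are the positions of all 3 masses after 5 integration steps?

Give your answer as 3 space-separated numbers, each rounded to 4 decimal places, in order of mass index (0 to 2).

Answer: 4.9844 12.5158 16.9906

Derivation:
Step 0: x=[7.0000 11.0000 19.0000] v=[0.0000 -2.0000 0.0000]
Step 1: x=[6.5200 11.2400 18.6800] v=[-2.4000 1.2000 -1.6000]
Step 2: x=[5.7520 11.9152 18.1296] v=[-3.8400 3.3760 -2.7520]
Step 3: x=[5.0498 12.5986 17.5449] v=[-3.5110 3.4170 -2.9235]
Step 4: x=[4.7474 12.8656 17.1288] v=[-1.5118 1.3350 -2.0805]
Step 5: x=[4.9844 12.5158 16.9906] v=[1.1848 -1.7490 -0.6911]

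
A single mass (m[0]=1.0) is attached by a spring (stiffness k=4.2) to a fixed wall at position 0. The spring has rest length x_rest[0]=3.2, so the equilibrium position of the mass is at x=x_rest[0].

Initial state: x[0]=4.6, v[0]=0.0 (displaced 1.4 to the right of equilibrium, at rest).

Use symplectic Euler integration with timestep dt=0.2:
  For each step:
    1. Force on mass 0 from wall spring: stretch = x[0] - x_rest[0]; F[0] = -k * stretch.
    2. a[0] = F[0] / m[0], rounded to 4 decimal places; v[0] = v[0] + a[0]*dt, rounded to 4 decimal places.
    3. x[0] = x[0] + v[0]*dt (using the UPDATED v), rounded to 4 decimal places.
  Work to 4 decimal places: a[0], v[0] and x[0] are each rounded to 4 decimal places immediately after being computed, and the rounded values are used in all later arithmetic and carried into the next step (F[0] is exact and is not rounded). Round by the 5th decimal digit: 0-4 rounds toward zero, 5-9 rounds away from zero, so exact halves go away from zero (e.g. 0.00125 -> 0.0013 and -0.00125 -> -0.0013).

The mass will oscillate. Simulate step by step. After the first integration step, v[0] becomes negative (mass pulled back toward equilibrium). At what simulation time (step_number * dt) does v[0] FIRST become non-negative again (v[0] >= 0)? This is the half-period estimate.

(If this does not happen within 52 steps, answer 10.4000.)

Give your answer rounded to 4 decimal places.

Answer: 1.6000

Derivation:
Step 0: x=[4.6000] v=[0.0000]
Step 1: x=[4.3648] v=[-1.1760]
Step 2: x=[3.9339] v=[-2.1544]
Step 3: x=[3.3797] v=[-2.7709]
Step 4: x=[2.7953] v=[-2.9218]
Step 5: x=[2.2789] v=[-2.5819]
Step 6: x=[1.9173] v=[-1.8082]
Step 7: x=[1.7712] v=[-0.7307]
Step 8: x=[1.8651] v=[0.4695]
First v>=0 after going negative at step 8, time=1.6000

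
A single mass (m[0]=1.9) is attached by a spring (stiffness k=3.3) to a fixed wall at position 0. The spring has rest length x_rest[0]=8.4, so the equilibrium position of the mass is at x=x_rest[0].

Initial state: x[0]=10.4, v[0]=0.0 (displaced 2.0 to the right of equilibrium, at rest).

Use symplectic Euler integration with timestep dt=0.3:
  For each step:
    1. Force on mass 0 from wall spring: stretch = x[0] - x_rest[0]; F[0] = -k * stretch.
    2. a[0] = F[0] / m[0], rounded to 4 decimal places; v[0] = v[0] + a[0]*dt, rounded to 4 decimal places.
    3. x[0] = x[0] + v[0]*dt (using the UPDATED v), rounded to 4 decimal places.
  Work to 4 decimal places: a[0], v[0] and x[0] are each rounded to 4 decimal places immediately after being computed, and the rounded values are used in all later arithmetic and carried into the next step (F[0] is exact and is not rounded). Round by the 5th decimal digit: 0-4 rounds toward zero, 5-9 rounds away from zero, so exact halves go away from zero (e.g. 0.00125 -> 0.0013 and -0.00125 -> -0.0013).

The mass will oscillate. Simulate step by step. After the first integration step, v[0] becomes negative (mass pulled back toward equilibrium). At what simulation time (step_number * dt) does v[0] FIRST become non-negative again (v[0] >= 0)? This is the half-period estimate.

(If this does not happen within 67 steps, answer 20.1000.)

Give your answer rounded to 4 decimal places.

Answer: 2.4000

Derivation:
Step 0: x=[10.4000] v=[0.0000]
Step 1: x=[10.0874] v=[-1.0421]
Step 2: x=[9.5110] v=[-1.9213]
Step 3: x=[8.7609] v=[-2.5002]
Step 4: x=[7.9544] v=[-2.6882]
Step 5: x=[7.2176] v=[-2.4560]
Step 6: x=[6.6656] v=[-1.8399]
Step 7: x=[6.3847] v=[-0.9362]
Step 8: x=[6.4189] v=[0.1139]
First v>=0 after going negative at step 8, time=2.4000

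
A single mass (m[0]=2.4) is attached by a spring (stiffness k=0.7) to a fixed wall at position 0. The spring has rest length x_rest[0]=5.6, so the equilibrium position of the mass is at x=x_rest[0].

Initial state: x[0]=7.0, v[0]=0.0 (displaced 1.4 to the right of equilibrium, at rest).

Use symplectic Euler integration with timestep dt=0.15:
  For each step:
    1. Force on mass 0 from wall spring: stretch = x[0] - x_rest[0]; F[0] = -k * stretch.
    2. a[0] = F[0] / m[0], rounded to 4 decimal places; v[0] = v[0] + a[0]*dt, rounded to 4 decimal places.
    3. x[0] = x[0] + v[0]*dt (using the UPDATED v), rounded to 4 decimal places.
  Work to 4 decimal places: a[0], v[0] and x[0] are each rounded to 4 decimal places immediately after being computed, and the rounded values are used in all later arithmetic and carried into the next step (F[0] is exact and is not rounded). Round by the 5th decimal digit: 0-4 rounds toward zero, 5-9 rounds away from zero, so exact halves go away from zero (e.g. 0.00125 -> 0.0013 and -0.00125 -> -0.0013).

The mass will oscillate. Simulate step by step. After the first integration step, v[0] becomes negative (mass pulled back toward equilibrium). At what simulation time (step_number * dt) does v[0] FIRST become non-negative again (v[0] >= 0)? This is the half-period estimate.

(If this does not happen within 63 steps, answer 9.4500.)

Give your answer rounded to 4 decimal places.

Answer: 5.8500

Derivation:
Step 0: x=[7.0000] v=[0.0000]
Step 1: x=[6.9908] v=[-0.0612]
Step 2: x=[6.9725] v=[-0.1221]
Step 3: x=[6.9452] v=[-0.1821]
Step 4: x=[6.9091] v=[-0.2410]
Step 5: x=[6.8644] v=[-0.2983]
Step 6: x=[6.8114] v=[-0.3536]
Step 7: x=[6.7504] v=[-0.4066]
Step 8: x=[6.6819] v=[-0.4569]
Step 9: x=[6.6063] v=[-0.5042]
Step 10: x=[6.5241] v=[-0.5482]
Step 11: x=[6.4358] v=[-0.5886]
Step 12: x=[6.3420] v=[-0.6252]
Step 13: x=[6.2433] v=[-0.6577]
Step 14: x=[6.1404] v=[-0.6858]
Step 15: x=[6.0340] v=[-0.7094]
Step 16: x=[5.9247] v=[-0.7284]
Step 17: x=[5.8133] v=[-0.7426]
Step 18: x=[5.7005] v=[-0.7519]
Step 19: x=[5.5871] v=[-0.7563]
Step 20: x=[5.4737] v=[-0.7557]
Step 21: x=[5.3612] v=[-0.7502]
Step 22: x=[5.2502] v=[-0.7397]
Step 23: x=[5.1415] v=[-0.7244]
Step 24: x=[5.0359] v=[-0.7043]
Step 25: x=[4.9340] v=[-0.6796]
Step 26: x=[4.8364] v=[-0.6505]
Step 27: x=[4.7438] v=[-0.6171]
Step 28: x=[4.6569] v=[-0.5796]
Step 29: x=[4.5762] v=[-0.5383]
Step 30: x=[4.5022] v=[-0.4935]
Step 31: x=[4.4354] v=[-0.4455]
Step 32: x=[4.3762] v=[-0.3945]
Step 33: x=[4.3251] v=[-0.3410]
Step 34: x=[4.2823] v=[-0.2852]
Step 35: x=[4.2482] v=[-0.2276]
Step 36: x=[4.2229] v=[-0.1685]
Step 37: x=[4.2067] v=[-0.1082]
Step 38: x=[4.1996] v=[-0.0472]
Step 39: x=[4.2017] v=[0.0141]
First v>=0 after going negative at step 39, time=5.8500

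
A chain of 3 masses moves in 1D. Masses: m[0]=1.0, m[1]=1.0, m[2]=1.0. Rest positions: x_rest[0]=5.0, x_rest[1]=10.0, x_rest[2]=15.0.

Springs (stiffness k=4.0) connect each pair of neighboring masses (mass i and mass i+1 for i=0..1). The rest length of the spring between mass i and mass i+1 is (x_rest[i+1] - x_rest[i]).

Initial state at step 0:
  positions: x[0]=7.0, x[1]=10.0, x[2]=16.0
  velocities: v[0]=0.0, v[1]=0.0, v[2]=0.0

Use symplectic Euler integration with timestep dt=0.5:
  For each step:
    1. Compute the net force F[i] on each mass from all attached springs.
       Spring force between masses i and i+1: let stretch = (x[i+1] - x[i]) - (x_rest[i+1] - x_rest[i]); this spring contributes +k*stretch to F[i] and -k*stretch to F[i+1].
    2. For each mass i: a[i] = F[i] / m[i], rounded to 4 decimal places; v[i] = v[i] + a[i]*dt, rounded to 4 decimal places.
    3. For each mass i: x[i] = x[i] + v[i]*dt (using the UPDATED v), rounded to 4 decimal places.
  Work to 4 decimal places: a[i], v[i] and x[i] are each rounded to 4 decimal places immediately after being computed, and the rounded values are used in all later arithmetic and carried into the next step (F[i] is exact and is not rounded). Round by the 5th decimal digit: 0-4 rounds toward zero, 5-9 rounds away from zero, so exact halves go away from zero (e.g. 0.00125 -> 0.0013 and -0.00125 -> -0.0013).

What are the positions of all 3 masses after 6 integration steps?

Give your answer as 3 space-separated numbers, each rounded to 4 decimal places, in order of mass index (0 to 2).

Step 0: x=[7.0000 10.0000 16.0000] v=[0.0000 0.0000 0.0000]
Step 1: x=[5.0000 13.0000 15.0000] v=[-4.0000 6.0000 -2.0000]
Step 2: x=[6.0000 10.0000 17.0000] v=[2.0000 -6.0000 4.0000]
Step 3: x=[6.0000 10.0000 17.0000] v=[0.0000 0.0000 0.0000]
Step 4: x=[5.0000 13.0000 15.0000] v=[-2.0000 6.0000 -4.0000]
Step 5: x=[7.0000 10.0000 16.0000] v=[4.0000 -6.0000 2.0000]
Step 6: x=[7.0000 10.0000 16.0000] v=[0.0000 0.0000 0.0000]

Answer: 7.0000 10.0000 16.0000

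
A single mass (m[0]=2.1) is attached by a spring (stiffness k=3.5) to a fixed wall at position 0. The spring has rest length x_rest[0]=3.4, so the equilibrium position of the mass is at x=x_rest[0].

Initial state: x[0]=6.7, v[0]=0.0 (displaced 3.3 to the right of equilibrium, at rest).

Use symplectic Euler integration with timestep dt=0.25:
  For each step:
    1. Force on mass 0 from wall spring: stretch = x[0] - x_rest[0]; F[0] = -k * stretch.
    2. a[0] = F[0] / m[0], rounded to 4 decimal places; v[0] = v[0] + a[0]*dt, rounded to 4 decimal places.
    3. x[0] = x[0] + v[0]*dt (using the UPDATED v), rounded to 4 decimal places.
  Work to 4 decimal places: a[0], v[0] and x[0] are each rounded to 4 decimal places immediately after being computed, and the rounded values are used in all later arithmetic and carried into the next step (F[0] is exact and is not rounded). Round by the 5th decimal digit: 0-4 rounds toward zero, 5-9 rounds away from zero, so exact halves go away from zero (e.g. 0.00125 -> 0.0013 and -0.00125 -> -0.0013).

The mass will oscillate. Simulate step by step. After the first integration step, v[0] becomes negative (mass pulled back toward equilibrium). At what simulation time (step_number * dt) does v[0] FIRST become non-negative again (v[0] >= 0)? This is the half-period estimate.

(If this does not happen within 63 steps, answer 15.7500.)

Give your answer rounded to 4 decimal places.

Step 0: x=[6.7000] v=[0.0000]
Step 1: x=[6.3563] v=[-1.3750]
Step 2: x=[5.7046] v=[-2.6068]
Step 3: x=[4.8128] v=[-3.5671]
Step 4: x=[3.7739] v=[-4.1558]
Step 5: x=[2.6960] v=[-4.3116]
Step 6: x=[1.6914] v=[-4.0183]
Step 7: x=[0.8648] v=[-3.3064]
Step 8: x=[0.3023] v=[-2.2501]
Step 9: x=[0.0625] v=[-0.9594]
Step 10: x=[0.1703] v=[0.4312]
First v>=0 after going negative at step 10, time=2.5000

Answer: 2.5000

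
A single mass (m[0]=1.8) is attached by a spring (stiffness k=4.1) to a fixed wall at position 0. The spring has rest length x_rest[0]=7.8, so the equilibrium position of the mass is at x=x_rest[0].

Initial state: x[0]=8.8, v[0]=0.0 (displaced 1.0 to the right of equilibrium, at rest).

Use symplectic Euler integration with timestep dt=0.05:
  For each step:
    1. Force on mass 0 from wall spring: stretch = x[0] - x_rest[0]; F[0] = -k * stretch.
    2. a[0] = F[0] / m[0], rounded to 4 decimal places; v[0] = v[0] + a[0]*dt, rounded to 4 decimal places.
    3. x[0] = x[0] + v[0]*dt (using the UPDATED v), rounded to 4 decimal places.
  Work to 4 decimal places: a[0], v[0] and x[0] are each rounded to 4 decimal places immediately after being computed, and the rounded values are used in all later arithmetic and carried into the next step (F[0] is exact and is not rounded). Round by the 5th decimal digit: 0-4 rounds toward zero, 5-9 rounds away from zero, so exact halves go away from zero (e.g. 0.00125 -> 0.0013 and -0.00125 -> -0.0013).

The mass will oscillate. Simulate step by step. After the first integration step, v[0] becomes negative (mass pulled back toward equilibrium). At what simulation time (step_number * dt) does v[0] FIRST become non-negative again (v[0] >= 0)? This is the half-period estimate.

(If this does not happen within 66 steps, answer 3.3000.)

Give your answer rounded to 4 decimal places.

Step 0: x=[8.8000] v=[0.0000]
Step 1: x=[8.7943] v=[-0.1139]
Step 2: x=[8.7829] v=[-0.2271]
Step 3: x=[8.7660] v=[-0.3390]
Step 4: x=[8.7436] v=[-0.4490]
Step 5: x=[8.7158] v=[-0.5565]
Step 6: x=[8.6828] v=[-0.6608]
Step 7: x=[8.6447] v=[-0.7613]
Step 8: x=[8.6018] v=[-0.8575]
Step 9: x=[8.5544] v=[-0.9488]
Step 10: x=[8.5027] v=[-1.0347]
Step 11: x=[8.4470] v=[-1.1147]
Step 12: x=[8.3876] v=[-1.1884]
Step 13: x=[8.3248] v=[-1.2553]
Step 14: x=[8.2590] v=[-1.3151]
Step 15: x=[8.1906] v=[-1.3674]
Step 16: x=[8.1200] v=[-1.4119]
Step 17: x=[8.0476] v=[-1.4483]
Step 18: x=[7.9738] v=[-1.4765]
Step 19: x=[7.8990] v=[-1.4963]
Step 20: x=[7.8236] v=[-1.5076]
Step 21: x=[7.7481] v=[-1.5103]
Step 22: x=[7.6729] v=[-1.5044]
Step 23: x=[7.5984] v=[-1.4899]
Step 24: x=[7.5251] v=[-1.4669]
Step 25: x=[7.4533] v=[-1.4356]
Step 26: x=[7.3835] v=[-1.3961]
Step 27: x=[7.3161] v=[-1.3487]
Step 28: x=[7.2514] v=[-1.2936]
Step 29: x=[7.1898] v=[-1.2311]
Step 30: x=[7.1317] v=[-1.1616]
Step 31: x=[7.0774] v=[-1.0855]
Step 32: x=[7.0272] v=[-1.0032]
Step 33: x=[6.9814] v=[-0.9152]
Step 34: x=[6.9403] v=[-0.8220]
Step 35: x=[6.9041] v=[-0.7241]
Step 36: x=[6.8730] v=[-0.6221]
Step 37: x=[6.8472] v=[-0.5165]
Step 38: x=[6.8268] v=[-0.4080]
Step 39: x=[6.8119] v=[-0.2972]
Step 40: x=[6.8027] v=[-0.1847]
Step 41: x=[6.7991] v=[-0.0711]
Step 42: x=[6.8012] v=[0.0429]
First v>=0 after going negative at step 42, time=2.1000

Answer: 2.1000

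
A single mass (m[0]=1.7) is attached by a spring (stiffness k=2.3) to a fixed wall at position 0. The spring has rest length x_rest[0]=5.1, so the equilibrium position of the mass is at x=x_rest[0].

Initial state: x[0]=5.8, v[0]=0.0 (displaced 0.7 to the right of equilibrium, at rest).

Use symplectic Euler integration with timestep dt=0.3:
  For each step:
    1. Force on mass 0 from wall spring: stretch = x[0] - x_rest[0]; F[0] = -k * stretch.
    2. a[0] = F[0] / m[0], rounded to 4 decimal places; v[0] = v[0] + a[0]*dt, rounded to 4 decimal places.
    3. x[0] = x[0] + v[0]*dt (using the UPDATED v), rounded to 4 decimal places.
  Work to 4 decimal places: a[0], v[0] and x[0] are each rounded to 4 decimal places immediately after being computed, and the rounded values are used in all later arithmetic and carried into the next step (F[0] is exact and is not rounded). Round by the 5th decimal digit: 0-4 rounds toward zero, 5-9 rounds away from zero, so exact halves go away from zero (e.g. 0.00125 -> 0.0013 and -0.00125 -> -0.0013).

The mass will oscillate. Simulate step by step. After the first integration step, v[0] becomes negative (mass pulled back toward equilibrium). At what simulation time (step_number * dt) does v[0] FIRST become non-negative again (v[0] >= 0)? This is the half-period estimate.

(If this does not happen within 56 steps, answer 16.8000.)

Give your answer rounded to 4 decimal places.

Answer: 2.7000

Derivation:
Step 0: x=[5.8000] v=[0.0000]
Step 1: x=[5.7148] v=[-0.2841]
Step 2: x=[5.5547] v=[-0.5336]
Step 3: x=[5.3392] v=[-0.7182]
Step 4: x=[5.0946] v=[-0.8153]
Step 5: x=[4.8507] v=[-0.8131]
Step 6: x=[4.6371] v=[-0.7119]
Step 7: x=[4.4799] v=[-0.5240]
Step 8: x=[4.3982] v=[-0.2723]
Step 9: x=[4.4020] v=[0.0126]
First v>=0 after going negative at step 9, time=2.7000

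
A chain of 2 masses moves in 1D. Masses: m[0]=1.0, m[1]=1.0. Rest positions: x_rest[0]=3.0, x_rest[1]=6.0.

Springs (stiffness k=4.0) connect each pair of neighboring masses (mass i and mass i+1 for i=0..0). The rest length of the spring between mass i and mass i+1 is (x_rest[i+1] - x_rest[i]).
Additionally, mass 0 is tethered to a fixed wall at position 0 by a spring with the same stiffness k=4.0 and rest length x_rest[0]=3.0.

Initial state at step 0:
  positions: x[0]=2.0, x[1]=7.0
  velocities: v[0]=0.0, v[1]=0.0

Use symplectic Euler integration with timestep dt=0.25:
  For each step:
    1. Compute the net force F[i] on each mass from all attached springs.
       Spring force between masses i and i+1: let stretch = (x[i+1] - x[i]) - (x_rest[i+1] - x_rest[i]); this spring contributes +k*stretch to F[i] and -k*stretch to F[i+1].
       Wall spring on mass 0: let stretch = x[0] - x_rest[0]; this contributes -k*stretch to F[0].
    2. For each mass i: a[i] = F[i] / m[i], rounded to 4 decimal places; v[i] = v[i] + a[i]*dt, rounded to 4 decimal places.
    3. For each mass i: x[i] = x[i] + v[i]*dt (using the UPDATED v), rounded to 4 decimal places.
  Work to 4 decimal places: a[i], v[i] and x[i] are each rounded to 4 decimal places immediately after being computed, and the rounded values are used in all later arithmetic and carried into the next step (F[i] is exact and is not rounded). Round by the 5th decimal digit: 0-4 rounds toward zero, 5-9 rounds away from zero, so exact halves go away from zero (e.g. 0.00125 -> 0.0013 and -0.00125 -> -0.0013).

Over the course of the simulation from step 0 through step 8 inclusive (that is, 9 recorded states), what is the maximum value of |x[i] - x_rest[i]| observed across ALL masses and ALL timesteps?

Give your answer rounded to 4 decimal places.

Answer: 1.3979

Derivation:
Step 0: x=[2.0000 7.0000] v=[0.0000 0.0000]
Step 1: x=[2.7500 6.5000] v=[3.0000 -2.0000]
Step 2: x=[3.7500 5.8125] v=[4.0000 -2.7500]
Step 3: x=[4.3281 5.3594] v=[2.3125 -1.8125]
Step 4: x=[4.0820 5.3985] v=[-0.9843 0.1562]
Step 5: x=[3.1446 5.8584] v=[-3.7498 1.8397]
Step 6: x=[2.0995 6.3899] v=[-4.1806 2.1259]
Step 7: x=[1.6021 6.5988] v=[-1.9897 0.8355]
Step 8: x=[1.9533 6.3085] v=[1.4049 -1.1612]
Max displacement = 1.3979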